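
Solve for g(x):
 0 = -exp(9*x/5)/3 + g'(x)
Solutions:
 g(x) = C1 + 5*exp(9*x/5)/27


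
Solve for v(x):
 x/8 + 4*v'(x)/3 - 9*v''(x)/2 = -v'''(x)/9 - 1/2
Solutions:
 v(x) = C1 + C2*exp(x*(81 - sqrt(6369))/4) + C3*exp(x*(sqrt(6369) + 81)/4) - 3*x^2/64 - 177*x/256


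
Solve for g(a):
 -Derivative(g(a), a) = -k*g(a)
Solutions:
 g(a) = C1*exp(a*k)


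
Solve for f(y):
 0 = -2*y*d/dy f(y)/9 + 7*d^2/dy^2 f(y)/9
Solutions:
 f(y) = C1 + C2*erfi(sqrt(7)*y/7)


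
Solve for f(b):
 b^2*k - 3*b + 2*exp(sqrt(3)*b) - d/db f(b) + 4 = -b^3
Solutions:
 f(b) = C1 + b^4/4 + b^3*k/3 - 3*b^2/2 + 4*b + 2*sqrt(3)*exp(sqrt(3)*b)/3


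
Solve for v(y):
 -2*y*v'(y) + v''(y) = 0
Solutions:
 v(y) = C1 + C2*erfi(y)


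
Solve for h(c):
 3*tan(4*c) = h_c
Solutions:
 h(c) = C1 - 3*log(cos(4*c))/4


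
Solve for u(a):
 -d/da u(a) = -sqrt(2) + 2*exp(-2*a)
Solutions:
 u(a) = C1 + sqrt(2)*a + exp(-2*a)


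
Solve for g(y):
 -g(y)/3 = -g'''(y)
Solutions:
 g(y) = C3*exp(3^(2/3)*y/3) + (C1*sin(3^(1/6)*y/2) + C2*cos(3^(1/6)*y/2))*exp(-3^(2/3)*y/6)


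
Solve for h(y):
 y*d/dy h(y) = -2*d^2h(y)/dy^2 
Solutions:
 h(y) = C1 + C2*erf(y/2)


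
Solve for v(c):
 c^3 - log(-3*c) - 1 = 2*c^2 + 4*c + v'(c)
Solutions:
 v(c) = C1 + c^4/4 - 2*c^3/3 - 2*c^2 - c*log(-c) - c*log(3)


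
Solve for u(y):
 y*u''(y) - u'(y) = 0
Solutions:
 u(y) = C1 + C2*y^2


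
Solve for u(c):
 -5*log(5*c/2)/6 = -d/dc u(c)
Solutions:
 u(c) = C1 + 5*c*log(c)/6 - 5*c/6 - 5*c*log(2)/6 + 5*c*log(5)/6


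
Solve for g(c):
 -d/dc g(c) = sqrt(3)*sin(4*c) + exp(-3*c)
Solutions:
 g(c) = C1 + sqrt(3)*cos(4*c)/4 + exp(-3*c)/3


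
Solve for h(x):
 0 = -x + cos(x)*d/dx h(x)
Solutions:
 h(x) = C1 + Integral(x/cos(x), x)


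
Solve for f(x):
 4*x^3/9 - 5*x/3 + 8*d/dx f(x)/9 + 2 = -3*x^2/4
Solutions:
 f(x) = C1 - x^4/8 - 9*x^3/32 + 15*x^2/16 - 9*x/4


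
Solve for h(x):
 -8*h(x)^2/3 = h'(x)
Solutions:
 h(x) = 3/(C1 + 8*x)


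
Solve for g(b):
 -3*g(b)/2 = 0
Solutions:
 g(b) = 0


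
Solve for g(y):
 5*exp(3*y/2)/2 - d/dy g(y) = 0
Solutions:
 g(y) = C1 + 5*exp(3*y/2)/3


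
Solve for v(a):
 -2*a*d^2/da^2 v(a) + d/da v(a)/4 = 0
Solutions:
 v(a) = C1 + C2*a^(9/8)


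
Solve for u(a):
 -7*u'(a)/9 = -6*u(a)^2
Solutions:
 u(a) = -7/(C1 + 54*a)


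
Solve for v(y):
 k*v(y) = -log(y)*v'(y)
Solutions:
 v(y) = C1*exp(-k*li(y))


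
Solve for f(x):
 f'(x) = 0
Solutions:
 f(x) = C1


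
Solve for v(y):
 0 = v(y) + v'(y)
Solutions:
 v(y) = C1*exp(-y)


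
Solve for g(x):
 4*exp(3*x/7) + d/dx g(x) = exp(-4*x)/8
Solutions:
 g(x) = C1 - 28*exp(3*x/7)/3 - exp(-4*x)/32


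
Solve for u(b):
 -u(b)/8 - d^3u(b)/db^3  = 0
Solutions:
 u(b) = C3*exp(-b/2) + (C1*sin(sqrt(3)*b/4) + C2*cos(sqrt(3)*b/4))*exp(b/4)


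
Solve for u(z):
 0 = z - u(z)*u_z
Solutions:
 u(z) = -sqrt(C1 + z^2)
 u(z) = sqrt(C1 + z^2)


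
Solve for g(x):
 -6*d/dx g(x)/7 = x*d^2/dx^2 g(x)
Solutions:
 g(x) = C1 + C2*x^(1/7)


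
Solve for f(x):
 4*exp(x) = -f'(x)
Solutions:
 f(x) = C1 - 4*exp(x)


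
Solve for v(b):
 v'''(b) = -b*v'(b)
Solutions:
 v(b) = C1 + Integral(C2*airyai(-b) + C3*airybi(-b), b)


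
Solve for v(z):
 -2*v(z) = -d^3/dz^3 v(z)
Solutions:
 v(z) = C3*exp(2^(1/3)*z) + (C1*sin(2^(1/3)*sqrt(3)*z/2) + C2*cos(2^(1/3)*sqrt(3)*z/2))*exp(-2^(1/3)*z/2)


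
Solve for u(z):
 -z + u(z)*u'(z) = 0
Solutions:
 u(z) = -sqrt(C1 + z^2)
 u(z) = sqrt(C1 + z^2)


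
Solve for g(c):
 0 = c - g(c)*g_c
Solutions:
 g(c) = -sqrt(C1 + c^2)
 g(c) = sqrt(C1 + c^2)


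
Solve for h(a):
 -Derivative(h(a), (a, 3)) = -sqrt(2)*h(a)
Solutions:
 h(a) = C3*exp(2^(1/6)*a) + (C1*sin(2^(1/6)*sqrt(3)*a/2) + C2*cos(2^(1/6)*sqrt(3)*a/2))*exp(-2^(1/6)*a/2)


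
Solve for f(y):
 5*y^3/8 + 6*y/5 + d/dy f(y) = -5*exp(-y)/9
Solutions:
 f(y) = C1 - 5*y^4/32 - 3*y^2/5 + 5*exp(-y)/9


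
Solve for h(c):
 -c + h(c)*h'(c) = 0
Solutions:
 h(c) = -sqrt(C1 + c^2)
 h(c) = sqrt(C1 + c^2)


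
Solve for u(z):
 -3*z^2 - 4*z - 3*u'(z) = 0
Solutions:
 u(z) = C1 - z^3/3 - 2*z^2/3


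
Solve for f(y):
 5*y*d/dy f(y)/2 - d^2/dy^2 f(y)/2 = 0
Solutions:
 f(y) = C1 + C2*erfi(sqrt(10)*y/2)


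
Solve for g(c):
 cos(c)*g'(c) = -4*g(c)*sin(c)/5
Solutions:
 g(c) = C1*cos(c)^(4/5)


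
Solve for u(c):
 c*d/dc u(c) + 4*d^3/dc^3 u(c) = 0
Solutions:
 u(c) = C1 + Integral(C2*airyai(-2^(1/3)*c/2) + C3*airybi(-2^(1/3)*c/2), c)


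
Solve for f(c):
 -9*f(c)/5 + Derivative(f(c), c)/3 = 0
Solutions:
 f(c) = C1*exp(27*c/5)


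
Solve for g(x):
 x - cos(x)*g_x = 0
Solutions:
 g(x) = C1 + Integral(x/cos(x), x)


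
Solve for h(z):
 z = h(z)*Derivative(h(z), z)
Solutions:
 h(z) = -sqrt(C1 + z^2)
 h(z) = sqrt(C1 + z^2)


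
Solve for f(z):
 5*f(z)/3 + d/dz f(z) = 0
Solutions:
 f(z) = C1*exp(-5*z/3)


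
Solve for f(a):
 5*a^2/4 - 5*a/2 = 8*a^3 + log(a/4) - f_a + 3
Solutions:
 f(a) = C1 + 2*a^4 - 5*a^3/12 + 5*a^2/4 + a*log(a) - a*log(4) + 2*a


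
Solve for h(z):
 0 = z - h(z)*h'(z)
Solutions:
 h(z) = -sqrt(C1 + z^2)
 h(z) = sqrt(C1 + z^2)


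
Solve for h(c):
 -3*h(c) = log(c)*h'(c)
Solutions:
 h(c) = C1*exp(-3*li(c))


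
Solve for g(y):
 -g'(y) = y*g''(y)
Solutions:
 g(y) = C1 + C2*log(y)


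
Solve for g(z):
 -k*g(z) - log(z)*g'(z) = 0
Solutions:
 g(z) = C1*exp(-k*li(z))


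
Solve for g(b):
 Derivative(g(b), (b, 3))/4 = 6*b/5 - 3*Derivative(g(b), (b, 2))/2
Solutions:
 g(b) = C1 + C2*b + C3*exp(-6*b) + 2*b^3/15 - b^2/15


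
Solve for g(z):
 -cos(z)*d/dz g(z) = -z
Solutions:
 g(z) = C1 + Integral(z/cos(z), z)


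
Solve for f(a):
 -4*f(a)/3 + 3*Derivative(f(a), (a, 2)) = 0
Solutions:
 f(a) = C1*exp(-2*a/3) + C2*exp(2*a/3)


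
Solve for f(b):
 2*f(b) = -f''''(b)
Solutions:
 f(b) = (C1*sin(2^(3/4)*b/2) + C2*cos(2^(3/4)*b/2))*exp(-2^(3/4)*b/2) + (C3*sin(2^(3/4)*b/2) + C4*cos(2^(3/4)*b/2))*exp(2^(3/4)*b/2)


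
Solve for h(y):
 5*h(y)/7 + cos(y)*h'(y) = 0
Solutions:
 h(y) = C1*(sin(y) - 1)^(5/14)/(sin(y) + 1)^(5/14)


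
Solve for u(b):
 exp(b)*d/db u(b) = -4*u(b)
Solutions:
 u(b) = C1*exp(4*exp(-b))


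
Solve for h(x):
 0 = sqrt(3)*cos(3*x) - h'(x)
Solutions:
 h(x) = C1 + sqrt(3)*sin(3*x)/3


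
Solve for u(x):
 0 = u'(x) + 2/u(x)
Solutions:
 u(x) = -sqrt(C1 - 4*x)
 u(x) = sqrt(C1 - 4*x)


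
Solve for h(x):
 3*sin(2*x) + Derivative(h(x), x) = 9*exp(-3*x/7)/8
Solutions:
 h(x) = C1 + 3*cos(2*x)/2 - 21*exp(-3*x/7)/8


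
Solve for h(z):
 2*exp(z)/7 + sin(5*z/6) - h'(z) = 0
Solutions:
 h(z) = C1 + 2*exp(z)/7 - 6*cos(5*z/6)/5


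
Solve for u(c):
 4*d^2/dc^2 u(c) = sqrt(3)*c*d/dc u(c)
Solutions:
 u(c) = C1 + C2*erfi(sqrt(2)*3^(1/4)*c/4)


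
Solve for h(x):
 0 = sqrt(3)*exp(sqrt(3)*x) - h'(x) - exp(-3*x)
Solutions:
 h(x) = C1 + exp(sqrt(3)*x) + exp(-3*x)/3


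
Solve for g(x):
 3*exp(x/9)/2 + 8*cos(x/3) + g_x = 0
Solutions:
 g(x) = C1 - 27*exp(x/9)/2 - 24*sin(x/3)


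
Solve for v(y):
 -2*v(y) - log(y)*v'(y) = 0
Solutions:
 v(y) = C1*exp(-2*li(y))


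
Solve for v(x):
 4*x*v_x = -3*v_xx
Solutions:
 v(x) = C1 + C2*erf(sqrt(6)*x/3)


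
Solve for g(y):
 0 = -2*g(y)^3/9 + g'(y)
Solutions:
 g(y) = -3*sqrt(2)*sqrt(-1/(C1 + 2*y))/2
 g(y) = 3*sqrt(2)*sqrt(-1/(C1 + 2*y))/2


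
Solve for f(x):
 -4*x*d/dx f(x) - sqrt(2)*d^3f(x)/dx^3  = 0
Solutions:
 f(x) = C1 + Integral(C2*airyai(-sqrt(2)*x) + C3*airybi(-sqrt(2)*x), x)


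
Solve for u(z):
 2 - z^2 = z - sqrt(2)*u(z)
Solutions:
 u(z) = sqrt(2)*(z^2 + z - 2)/2


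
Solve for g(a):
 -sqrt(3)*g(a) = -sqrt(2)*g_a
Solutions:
 g(a) = C1*exp(sqrt(6)*a/2)


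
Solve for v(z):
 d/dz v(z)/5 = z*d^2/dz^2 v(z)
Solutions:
 v(z) = C1 + C2*z^(6/5)


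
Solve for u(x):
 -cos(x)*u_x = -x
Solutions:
 u(x) = C1 + Integral(x/cos(x), x)


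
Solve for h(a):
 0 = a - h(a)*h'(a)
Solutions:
 h(a) = -sqrt(C1 + a^2)
 h(a) = sqrt(C1 + a^2)


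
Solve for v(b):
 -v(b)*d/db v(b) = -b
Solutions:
 v(b) = -sqrt(C1 + b^2)
 v(b) = sqrt(C1 + b^2)


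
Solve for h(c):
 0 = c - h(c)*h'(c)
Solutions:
 h(c) = -sqrt(C1 + c^2)
 h(c) = sqrt(C1 + c^2)


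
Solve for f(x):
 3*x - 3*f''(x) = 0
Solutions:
 f(x) = C1 + C2*x + x^3/6


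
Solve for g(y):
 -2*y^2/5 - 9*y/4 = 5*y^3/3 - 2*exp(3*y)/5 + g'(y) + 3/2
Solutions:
 g(y) = C1 - 5*y^4/12 - 2*y^3/15 - 9*y^2/8 - 3*y/2 + 2*exp(3*y)/15


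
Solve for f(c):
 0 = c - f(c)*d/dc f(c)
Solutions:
 f(c) = -sqrt(C1 + c^2)
 f(c) = sqrt(C1 + c^2)


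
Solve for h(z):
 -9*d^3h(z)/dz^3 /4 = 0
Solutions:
 h(z) = C1 + C2*z + C3*z^2


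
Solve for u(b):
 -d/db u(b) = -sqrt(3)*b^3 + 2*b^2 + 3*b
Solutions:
 u(b) = C1 + sqrt(3)*b^4/4 - 2*b^3/3 - 3*b^2/2


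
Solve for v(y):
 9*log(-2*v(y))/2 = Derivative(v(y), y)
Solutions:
 -2*Integral(1/(log(-_y) + log(2)), (_y, v(y)))/9 = C1 - y


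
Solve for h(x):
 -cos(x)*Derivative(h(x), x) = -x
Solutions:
 h(x) = C1 + Integral(x/cos(x), x)


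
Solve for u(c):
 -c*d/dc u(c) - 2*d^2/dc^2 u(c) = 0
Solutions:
 u(c) = C1 + C2*erf(c/2)


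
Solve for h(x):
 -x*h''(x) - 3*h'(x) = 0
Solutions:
 h(x) = C1 + C2/x^2


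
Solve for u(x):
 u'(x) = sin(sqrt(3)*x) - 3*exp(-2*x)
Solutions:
 u(x) = C1 - sqrt(3)*cos(sqrt(3)*x)/3 + 3*exp(-2*x)/2


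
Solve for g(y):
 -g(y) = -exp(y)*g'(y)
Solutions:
 g(y) = C1*exp(-exp(-y))


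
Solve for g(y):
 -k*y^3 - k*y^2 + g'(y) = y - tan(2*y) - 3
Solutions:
 g(y) = C1 + k*y^4/4 + k*y^3/3 + y^2/2 - 3*y + log(cos(2*y))/2


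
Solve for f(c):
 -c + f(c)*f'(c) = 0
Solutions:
 f(c) = -sqrt(C1 + c^2)
 f(c) = sqrt(C1 + c^2)


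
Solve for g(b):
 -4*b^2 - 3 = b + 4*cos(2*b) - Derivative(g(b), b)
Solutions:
 g(b) = C1 + 4*b^3/3 + b^2/2 + 3*b + 2*sin(2*b)


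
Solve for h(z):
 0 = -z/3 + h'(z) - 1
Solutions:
 h(z) = C1 + z^2/6 + z


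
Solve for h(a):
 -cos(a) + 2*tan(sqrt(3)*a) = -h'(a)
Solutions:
 h(a) = C1 + 2*sqrt(3)*log(cos(sqrt(3)*a))/3 + sin(a)


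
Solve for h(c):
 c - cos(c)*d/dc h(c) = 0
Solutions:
 h(c) = C1 + Integral(c/cos(c), c)


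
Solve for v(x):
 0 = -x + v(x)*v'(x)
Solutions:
 v(x) = -sqrt(C1 + x^2)
 v(x) = sqrt(C1 + x^2)


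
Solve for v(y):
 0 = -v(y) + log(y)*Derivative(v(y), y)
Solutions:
 v(y) = C1*exp(li(y))


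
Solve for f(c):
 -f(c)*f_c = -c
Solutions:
 f(c) = -sqrt(C1 + c^2)
 f(c) = sqrt(C1 + c^2)


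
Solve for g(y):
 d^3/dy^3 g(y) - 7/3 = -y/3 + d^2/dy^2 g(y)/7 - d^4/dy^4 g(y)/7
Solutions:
 g(y) = C1 + C2*y + C3*exp(y*(-7 + sqrt(53))/2) + C4*exp(-y*(7 + sqrt(53))/2) + 7*y^3/18


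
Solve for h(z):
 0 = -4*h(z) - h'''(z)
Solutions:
 h(z) = C3*exp(-2^(2/3)*z) + (C1*sin(2^(2/3)*sqrt(3)*z/2) + C2*cos(2^(2/3)*sqrt(3)*z/2))*exp(2^(2/3)*z/2)


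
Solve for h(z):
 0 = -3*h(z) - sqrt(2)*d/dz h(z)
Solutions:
 h(z) = C1*exp(-3*sqrt(2)*z/2)


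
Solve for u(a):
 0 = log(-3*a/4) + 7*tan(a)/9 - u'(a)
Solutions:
 u(a) = C1 + a*log(-a) - 2*a*log(2) - a + a*log(3) - 7*log(cos(a))/9


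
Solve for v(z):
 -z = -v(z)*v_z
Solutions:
 v(z) = -sqrt(C1 + z^2)
 v(z) = sqrt(C1 + z^2)


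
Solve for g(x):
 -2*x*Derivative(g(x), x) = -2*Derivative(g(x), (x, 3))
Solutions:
 g(x) = C1 + Integral(C2*airyai(x) + C3*airybi(x), x)


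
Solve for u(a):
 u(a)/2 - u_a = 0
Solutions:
 u(a) = C1*exp(a/2)


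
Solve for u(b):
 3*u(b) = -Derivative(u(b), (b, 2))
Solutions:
 u(b) = C1*sin(sqrt(3)*b) + C2*cos(sqrt(3)*b)


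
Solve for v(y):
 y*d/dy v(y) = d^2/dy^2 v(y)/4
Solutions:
 v(y) = C1 + C2*erfi(sqrt(2)*y)


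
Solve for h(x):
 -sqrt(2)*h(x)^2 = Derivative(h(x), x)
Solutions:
 h(x) = 1/(C1 + sqrt(2)*x)


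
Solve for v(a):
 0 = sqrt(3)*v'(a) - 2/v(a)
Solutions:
 v(a) = -sqrt(C1 + 12*sqrt(3)*a)/3
 v(a) = sqrt(C1 + 12*sqrt(3)*a)/3


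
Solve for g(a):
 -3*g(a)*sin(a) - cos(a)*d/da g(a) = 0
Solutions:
 g(a) = C1*cos(a)^3


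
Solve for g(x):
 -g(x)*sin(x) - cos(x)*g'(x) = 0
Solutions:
 g(x) = C1*cos(x)


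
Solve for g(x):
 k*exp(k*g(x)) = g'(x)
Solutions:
 g(x) = Piecewise((log(-1/(C1*k + k^2*x))/k, Ne(k, 0)), (nan, True))
 g(x) = Piecewise((C1 + k*x, Eq(k, 0)), (nan, True))


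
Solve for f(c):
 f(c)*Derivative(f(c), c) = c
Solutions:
 f(c) = -sqrt(C1 + c^2)
 f(c) = sqrt(C1 + c^2)


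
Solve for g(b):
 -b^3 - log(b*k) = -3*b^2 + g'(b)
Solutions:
 g(b) = C1 - b^4/4 + b^3 - b*log(b*k) + b


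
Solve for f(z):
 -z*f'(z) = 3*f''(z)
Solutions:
 f(z) = C1 + C2*erf(sqrt(6)*z/6)


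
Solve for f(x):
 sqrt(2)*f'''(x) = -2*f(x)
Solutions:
 f(x) = C3*exp(-2^(1/6)*x) + (C1*sin(2^(1/6)*sqrt(3)*x/2) + C2*cos(2^(1/6)*sqrt(3)*x/2))*exp(2^(1/6)*x/2)


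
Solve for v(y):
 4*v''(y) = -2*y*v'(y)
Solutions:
 v(y) = C1 + C2*erf(y/2)


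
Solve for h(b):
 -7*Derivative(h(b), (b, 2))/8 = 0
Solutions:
 h(b) = C1 + C2*b


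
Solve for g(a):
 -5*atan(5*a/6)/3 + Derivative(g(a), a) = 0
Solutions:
 g(a) = C1 + 5*a*atan(5*a/6)/3 - log(25*a^2 + 36)


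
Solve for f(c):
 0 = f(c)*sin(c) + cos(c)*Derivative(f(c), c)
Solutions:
 f(c) = C1*cos(c)


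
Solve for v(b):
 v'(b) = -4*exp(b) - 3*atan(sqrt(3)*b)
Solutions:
 v(b) = C1 - 3*b*atan(sqrt(3)*b) - 4*exp(b) + sqrt(3)*log(3*b^2 + 1)/2


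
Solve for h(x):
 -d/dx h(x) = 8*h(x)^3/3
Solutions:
 h(x) = -sqrt(6)*sqrt(-1/(C1 - 8*x))/2
 h(x) = sqrt(6)*sqrt(-1/(C1 - 8*x))/2


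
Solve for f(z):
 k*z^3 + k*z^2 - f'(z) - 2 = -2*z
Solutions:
 f(z) = C1 + k*z^4/4 + k*z^3/3 + z^2 - 2*z


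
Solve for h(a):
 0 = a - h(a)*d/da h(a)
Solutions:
 h(a) = -sqrt(C1 + a^2)
 h(a) = sqrt(C1 + a^2)


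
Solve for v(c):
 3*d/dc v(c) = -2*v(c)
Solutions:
 v(c) = C1*exp(-2*c/3)


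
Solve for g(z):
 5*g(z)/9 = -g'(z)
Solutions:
 g(z) = C1*exp(-5*z/9)


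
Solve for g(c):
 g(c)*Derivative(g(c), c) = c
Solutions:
 g(c) = -sqrt(C1 + c^2)
 g(c) = sqrt(C1 + c^2)


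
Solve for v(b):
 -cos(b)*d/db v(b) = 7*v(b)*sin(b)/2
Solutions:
 v(b) = C1*cos(b)^(7/2)


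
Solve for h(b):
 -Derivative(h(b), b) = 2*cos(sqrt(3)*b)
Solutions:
 h(b) = C1 - 2*sqrt(3)*sin(sqrt(3)*b)/3


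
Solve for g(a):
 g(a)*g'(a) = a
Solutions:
 g(a) = -sqrt(C1 + a^2)
 g(a) = sqrt(C1 + a^2)


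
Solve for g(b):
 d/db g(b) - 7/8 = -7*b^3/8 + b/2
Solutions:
 g(b) = C1 - 7*b^4/32 + b^2/4 + 7*b/8


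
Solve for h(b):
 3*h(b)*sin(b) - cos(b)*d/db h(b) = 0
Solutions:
 h(b) = C1/cos(b)^3


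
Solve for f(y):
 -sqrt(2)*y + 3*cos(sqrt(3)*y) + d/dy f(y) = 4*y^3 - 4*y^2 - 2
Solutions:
 f(y) = C1 + y^4 - 4*y^3/3 + sqrt(2)*y^2/2 - 2*y - sqrt(3)*sin(sqrt(3)*y)


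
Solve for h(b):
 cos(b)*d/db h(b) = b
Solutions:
 h(b) = C1 + Integral(b/cos(b), b)


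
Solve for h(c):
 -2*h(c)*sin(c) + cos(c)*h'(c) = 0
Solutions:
 h(c) = C1/cos(c)^2


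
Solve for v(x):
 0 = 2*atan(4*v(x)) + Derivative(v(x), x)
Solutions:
 Integral(1/atan(4*_y), (_y, v(x))) = C1 - 2*x


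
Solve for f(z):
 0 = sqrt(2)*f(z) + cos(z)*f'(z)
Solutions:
 f(z) = C1*(sin(z) - 1)^(sqrt(2)/2)/(sin(z) + 1)^(sqrt(2)/2)


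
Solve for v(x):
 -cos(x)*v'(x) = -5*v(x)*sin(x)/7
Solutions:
 v(x) = C1/cos(x)^(5/7)


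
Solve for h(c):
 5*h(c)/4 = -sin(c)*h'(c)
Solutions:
 h(c) = C1*(cos(c) + 1)^(5/8)/(cos(c) - 1)^(5/8)


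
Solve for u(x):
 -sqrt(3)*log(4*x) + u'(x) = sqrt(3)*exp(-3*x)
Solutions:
 u(x) = C1 + sqrt(3)*x*log(x) + sqrt(3)*x*(-1 + 2*log(2)) - sqrt(3)*exp(-3*x)/3


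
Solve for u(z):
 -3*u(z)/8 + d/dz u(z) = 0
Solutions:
 u(z) = C1*exp(3*z/8)


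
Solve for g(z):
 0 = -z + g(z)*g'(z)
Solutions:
 g(z) = -sqrt(C1 + z^2)
 g(z) = sqrt(C1 + z^2)


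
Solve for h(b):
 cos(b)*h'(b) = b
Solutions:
 h(b) = C1 + Integral(b/cos(b), b)


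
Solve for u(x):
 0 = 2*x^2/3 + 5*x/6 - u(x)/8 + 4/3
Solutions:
 u(x) = 16*x^2/3 + 20*x/3 + 32/3


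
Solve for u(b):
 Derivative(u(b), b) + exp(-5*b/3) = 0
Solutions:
 u(b) = C1 + 3*exp(-5*b/3)/5


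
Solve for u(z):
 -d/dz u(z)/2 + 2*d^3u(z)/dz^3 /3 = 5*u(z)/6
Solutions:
 u(z) = C1*exp(-z*((2*sqrt(6) + 5)^(-1/3) + (2*sqrt(6) + 5)^(1/3))/4)*sin(sqrt(3)*z*(-(2*sqrt(6) + 5)^(1/3) + (2*sqrt(6) + 5)^(-1/3))/4) + C2*exp(-z*((2*sqrt(6) + 5)^(-1/3) + (2*sqrt(6) + 5)^(1/3))/4)*cos(sqrt(3)*z*(-(2*sqrt(6) + 5)^(1/3) + (2*sqrt(6) + 5)^(-1/3))/4) + C3*exp(z*((2*sqrt(6) + 5)^(-1/3) + (2*sqrt(6) + 5)^(1/3))/2)


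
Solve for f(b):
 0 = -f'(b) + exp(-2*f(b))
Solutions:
 f(b) = log(-sqrt(C1 + 2*b))
 f(b) = log(C1 + 2*b)/2


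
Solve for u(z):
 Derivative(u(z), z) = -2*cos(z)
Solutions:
 u(z) = C1 - 2*sin(z)


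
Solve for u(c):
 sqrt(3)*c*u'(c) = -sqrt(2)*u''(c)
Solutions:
 u(c) = C1 + C2*erf(6^(1/4)*c/2)


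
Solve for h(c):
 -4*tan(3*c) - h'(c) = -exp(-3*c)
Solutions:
 h(c) = C1 - 2*log(tan(3*c)^2 + 1)/3 - exp(-3*c)/3


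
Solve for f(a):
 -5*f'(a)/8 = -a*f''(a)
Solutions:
 f(a) = C1 + C2*a^(13/8)


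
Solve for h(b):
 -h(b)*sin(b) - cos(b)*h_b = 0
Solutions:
 h(b) = C1*cos(b)


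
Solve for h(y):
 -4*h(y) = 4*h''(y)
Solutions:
 h(y) = C1*sin(y) + C2*cos(y)


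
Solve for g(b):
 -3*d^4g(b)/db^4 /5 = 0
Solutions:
 g(b) = C1 + C2*b + C3*b^2 + C4*b^3


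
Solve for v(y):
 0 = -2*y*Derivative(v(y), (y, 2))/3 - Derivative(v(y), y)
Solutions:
 v(y) = C1 + C2/sqrt(y)


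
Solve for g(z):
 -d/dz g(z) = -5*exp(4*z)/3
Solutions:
 g(z) = C1 + 5*exp(4*z)/12


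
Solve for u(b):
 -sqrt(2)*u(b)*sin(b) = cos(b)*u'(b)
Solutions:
 u(b) = C1*cos(b)^(sqrt(2))


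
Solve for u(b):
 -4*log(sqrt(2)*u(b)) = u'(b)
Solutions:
 Integral(1/(2*log(_y) + log(2)), (_y, u(b)))/2 = C1 - b


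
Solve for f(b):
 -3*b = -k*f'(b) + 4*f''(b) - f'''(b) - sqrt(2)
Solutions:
 f(b) = C1 + C2*exp(b*(2 - sqrt(4 - k))) + C3*exp(b*(sqrt(4 - k) + 2)) + 3*b^2/(2*k) - sqrt(2)*b/k + 12*b/k^2


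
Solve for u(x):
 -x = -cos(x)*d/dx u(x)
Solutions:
 u(x) = C1 + Integral(x/cos(x), x)


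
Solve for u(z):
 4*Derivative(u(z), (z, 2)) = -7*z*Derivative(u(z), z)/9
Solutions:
 u(z) = C1 + C2*erf(sqrt(14)*z/12)


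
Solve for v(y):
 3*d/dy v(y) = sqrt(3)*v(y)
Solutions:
 v(y) = C1*exp(sqrt(3)*y/3)


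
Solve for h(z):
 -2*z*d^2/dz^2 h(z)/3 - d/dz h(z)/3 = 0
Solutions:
 h(z) = C1 + C2*sqrt(z)


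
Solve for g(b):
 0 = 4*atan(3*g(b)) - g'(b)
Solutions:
 Integral(1/atan(3*_y), (_y, g(b))) = C1 + 4*b


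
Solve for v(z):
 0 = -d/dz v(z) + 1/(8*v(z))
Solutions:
 v(z) = -sqrt(C1 + z)/2
 v(z) = sqrt(C1 + z)/2


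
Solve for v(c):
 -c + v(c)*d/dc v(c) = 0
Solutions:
 v(c) = -sqrt(C1 + c^2)
 v(c) = sqrt(C1 + c^2)


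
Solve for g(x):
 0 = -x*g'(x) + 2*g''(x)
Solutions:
 g(x) = C1 + C2*erfi(x/2)


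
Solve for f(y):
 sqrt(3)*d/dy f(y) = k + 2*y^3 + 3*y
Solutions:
 f(y) = C1 + sqrt(3)*k*y/3 + sqrt(3)*y^4/6 + sqrt(3)*y^2/2


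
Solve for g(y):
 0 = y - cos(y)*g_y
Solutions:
 g(y) = C1 + Integral(y/cos(y), y)


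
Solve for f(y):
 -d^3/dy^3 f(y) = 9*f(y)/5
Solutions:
 f(y) = C3*exp(-15^(2/3)*y/5) + (C1*sin(3*3^(1/6)*5^(2/3)*y/10) + C2*cos(3*3^(1/6)*5^(2/3)*y/10))*exp(15^(2/3)*y/10)


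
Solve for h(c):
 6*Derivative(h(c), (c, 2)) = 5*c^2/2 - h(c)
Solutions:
 h(c) = C1*sin(sqrt(6)*c/6) + C2*cos(sqrt(6)*c/6) + 5*c^2/2 - 30


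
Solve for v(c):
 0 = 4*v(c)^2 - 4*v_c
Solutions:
 v(c) = -1/(C1 + c)


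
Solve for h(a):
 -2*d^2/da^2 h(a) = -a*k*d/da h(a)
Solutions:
 h(a) = Piecewise((-sqrt(pi)*C1*erf(a*sqrt(-k)/2)/sqrt(-k) - C2, (k > 0) | (k < 0)), (-C1*a - C2, True))


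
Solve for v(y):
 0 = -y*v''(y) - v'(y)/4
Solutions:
 v(y) = C1 + C2*y^(3/4)


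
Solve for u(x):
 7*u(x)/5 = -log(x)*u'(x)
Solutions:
 u(x) = C1*exp(-7*li(x)/5)


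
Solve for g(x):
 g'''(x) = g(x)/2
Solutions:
 g(x) = C3*exp(2^(2/3)*x/2) + (C1*sin(2^(2/3)*sqrt(3)*x/4) + C2*cos(2^(2/3)*sqrt(3)*x/4))*exp(-2^(2/3)*x/4)


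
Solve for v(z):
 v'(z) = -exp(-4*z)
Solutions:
 v(z) = C1 + exp(-4*z)/4


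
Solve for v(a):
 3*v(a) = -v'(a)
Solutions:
 v(a) = C1*exp(-3*a)


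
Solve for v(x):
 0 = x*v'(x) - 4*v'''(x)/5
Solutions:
 v(x) = C1 + Integral(C2*airyai(10^(1/3)*x/2) + C3*airybi(10^(1/3)*x/2), x)


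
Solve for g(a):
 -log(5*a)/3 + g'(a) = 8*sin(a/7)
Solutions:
 g(a) = C1 + a*log(a)/3 - a/3 + a*log(5)/3 - 56*cos(a/7)


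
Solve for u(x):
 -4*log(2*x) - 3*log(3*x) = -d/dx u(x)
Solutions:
 u(x) = C1 + 7*x*log(x) - 7*x + x*log(432)


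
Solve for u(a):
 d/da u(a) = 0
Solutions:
 u(a) = C1


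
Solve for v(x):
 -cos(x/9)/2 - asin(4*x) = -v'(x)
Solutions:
 v(x) = C1 + x*asin(4*x) + sqrt(1 - 16*x^2)/4 + 9*sin(x/9)/2


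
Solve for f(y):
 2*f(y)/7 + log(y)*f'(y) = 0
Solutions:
 f(y) = C1*exp(-2*li(y)/7)


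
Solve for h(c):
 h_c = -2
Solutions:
 h(c) = C1 - 2*c


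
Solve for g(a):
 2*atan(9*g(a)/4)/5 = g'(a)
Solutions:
 Integral(1/atan(9*_y/4), (_y, g(a))) = C1 + 2*a/5


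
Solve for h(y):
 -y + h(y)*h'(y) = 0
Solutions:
 h(y) = -sqrt(C1 + y^2)
 h(y) = sqrt(C1 + y^2)


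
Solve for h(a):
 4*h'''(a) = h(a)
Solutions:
 h(a) = C3*exp(2^(1/3)*a/2) + (C1*sin(2^(1/3)*sqrt(3)*a/4) + C2*cos(2^(1/3)*sqrt(3)*a/4))*exp(-2^(1/3)*a/4)


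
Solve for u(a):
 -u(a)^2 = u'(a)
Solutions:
 u(a) = 1/(C1 + a)


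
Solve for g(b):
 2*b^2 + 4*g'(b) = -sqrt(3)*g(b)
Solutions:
 g(b) = C1*exp(-sqrt(3)*b/4) - 2*sqrt(3)*b^2/3 + 16*b/3 - 64*sqrt(3)/9


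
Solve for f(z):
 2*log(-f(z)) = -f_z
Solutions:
 -li(-f(z)) = C1 - 2*z


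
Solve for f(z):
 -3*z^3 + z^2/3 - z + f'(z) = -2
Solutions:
 f(z) = C1 + 3*z^4/4 - z^3/9 + z^2/2 - 2*z


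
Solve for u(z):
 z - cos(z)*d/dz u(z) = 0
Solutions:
 u(z) = C1 + Integral(z/cos(z), z)


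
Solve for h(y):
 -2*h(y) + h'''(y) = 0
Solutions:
 h(y) = C3*exp(2^(1/3)*y) + (C1*sin(2^(1/3)*sqrt(3)*y/2) + C2*cos(2^(1/3)*sqrt(3)*y/2))*exp(-2^(1/3)*y/2)


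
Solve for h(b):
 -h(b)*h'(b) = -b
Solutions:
 h(b) = -sqrt(C1 + b^2)
 h(b) = sqrt(C1 + b^2)


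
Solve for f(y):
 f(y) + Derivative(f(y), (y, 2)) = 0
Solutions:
 f(y) = C1*sin(y) + C2*cos(y)


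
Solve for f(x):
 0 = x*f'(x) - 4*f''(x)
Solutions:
 f(x) = C1 + C2*erfi(sqrt(2)*x/4)


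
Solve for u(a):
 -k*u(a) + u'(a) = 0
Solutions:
 u(a) = C1*exp(a*k)


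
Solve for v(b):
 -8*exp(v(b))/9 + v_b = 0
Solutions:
 v(b) = log(-1/(C1 + 8*b)) + 2*log(3)


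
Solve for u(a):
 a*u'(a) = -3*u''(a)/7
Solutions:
 u(a) = C1 + C2*erf(sqrt(42)*a/6)


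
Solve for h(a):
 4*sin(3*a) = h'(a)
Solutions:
 h(a) = C1 - 4*cos(3*a)/3


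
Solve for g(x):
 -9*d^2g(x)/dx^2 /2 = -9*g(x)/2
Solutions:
 g(x) = C1*exp(-x) + C2*exp(x)


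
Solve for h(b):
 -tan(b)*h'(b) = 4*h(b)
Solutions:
 h(b) = C1/sin(b)^4


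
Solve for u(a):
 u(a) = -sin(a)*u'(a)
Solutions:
 u(a) = C1*sqrt(cos(a) + 1)/sqrt(cos(a) - 1)


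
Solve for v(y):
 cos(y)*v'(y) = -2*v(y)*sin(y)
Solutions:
 v(y) = C1*cos(y)^2


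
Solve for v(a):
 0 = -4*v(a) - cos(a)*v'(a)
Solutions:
 v(a) = C1*(sin(a)^2 - 2*sin(a) + 1)/(sin(a)^2 + 2*sin(a) + 1)


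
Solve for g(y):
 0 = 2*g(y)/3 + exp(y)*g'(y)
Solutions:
 g(y) = C1*exp(2*exp(-y)/3)


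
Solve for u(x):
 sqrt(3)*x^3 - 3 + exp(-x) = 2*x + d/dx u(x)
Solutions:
 u(x) = C1 + sqrt(3)*x^4/4 - x^2 - 3*x - exp(-x)


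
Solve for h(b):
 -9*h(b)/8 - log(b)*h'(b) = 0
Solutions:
 h(b) = C1*exp(-9*li(b)/8)


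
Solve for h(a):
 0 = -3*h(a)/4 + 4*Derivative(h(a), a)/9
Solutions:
 h(a) = C1*exp(27*a/16)


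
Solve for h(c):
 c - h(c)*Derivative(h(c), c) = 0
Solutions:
 h(c) = -sqrt(C1 + c^2)
 h(c) = sqrt(C1 + c^2)


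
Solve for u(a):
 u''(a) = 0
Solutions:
 u(a) = C1 + C2*a


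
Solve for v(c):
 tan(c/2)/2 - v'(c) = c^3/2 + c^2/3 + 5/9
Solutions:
 v(c) = C1 - c^4/8 - c^3/9 - 5*c/9 - log(cos(c/2))


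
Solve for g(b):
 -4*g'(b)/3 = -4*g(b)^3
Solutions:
 g(b) = -sqrt(2)*sqrt(-1/(C1 + 3*b))/2
 g(b) = sqrt(2)*sqrt(-1/(C1 + 3*b))/2


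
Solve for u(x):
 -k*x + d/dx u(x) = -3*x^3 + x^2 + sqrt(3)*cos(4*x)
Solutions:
 u(x) = C1 + k*x^2/2 - 3*x^4/4 + x^3/3 + sqrt(3)*sin(4*x)/4


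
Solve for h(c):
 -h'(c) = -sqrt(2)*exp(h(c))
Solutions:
 h(c) = log(-1/(C1 + sqrt(2)*c))


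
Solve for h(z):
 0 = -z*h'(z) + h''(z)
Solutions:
 h(z) = C1 + C2*erfi(sqrt(2)*z/2)


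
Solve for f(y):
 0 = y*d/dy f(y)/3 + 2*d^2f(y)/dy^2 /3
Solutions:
 f(y) = C1 + C2*erf(y/2)


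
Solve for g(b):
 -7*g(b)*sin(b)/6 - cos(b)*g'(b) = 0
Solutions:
 g(b) = C1*cos(b)^(7/6)


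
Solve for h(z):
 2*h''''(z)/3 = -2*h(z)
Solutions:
 h(z) = (C1*sin(sqrt(2)*3^(1/4)*z/2) + C2*cos(sqrt(2)*3^(1/4)*z/2))*exp(-sqrt(2)*3^(1/4)*z/2) + (C3*sin(sqrt(2)*3^(1/4)*z/2) + C4*cos(sqrt(2)*3^(1/4)*z/2))*exp(sqrt(2)*3^(1/4)*z/2)


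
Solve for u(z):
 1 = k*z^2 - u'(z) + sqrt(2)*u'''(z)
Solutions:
 u(z) = C1 + C2*exp(-2^(3/4)*z/2) + C3*exp(2^(3/4)*z/2) + k*z^3/3 + 2*sqrt(2)*k*z - z


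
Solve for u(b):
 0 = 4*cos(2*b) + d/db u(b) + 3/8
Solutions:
 u(b) = C1 - 3*b/8 - 4*sin(b)*cos(b)


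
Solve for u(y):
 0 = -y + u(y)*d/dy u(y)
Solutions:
 u(y) = -sqrt(C1 + y^2)
 u(y) = sqrt(C1 + y^2)


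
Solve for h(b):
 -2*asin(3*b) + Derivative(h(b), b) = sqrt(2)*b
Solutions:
 h(b) = C1 + sqrt(2)*b^2/2 + 2*b*asin(3*b) + 2*sqrt(1 - 9*b^2)/3


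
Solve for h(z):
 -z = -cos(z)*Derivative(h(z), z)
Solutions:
 h(z) = C1 + Integral(z/cos(z), z)


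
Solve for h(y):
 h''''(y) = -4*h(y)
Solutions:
 h(y) = (C1*sin(y) + C2*cos(y))*exp(-y) + (C3*sin(y) + C4*cos(y))*exp(y)


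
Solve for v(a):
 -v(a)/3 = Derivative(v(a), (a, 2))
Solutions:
 v(a) = C1*sin(sqrt(3)*a/3) + C2*cos(sqrt(3)*a/3)


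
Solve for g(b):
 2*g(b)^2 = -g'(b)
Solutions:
 g(b) = 1/(C1 + 2*b)


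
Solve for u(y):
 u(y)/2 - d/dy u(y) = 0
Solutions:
 u(y) = C1*exp(y/2)


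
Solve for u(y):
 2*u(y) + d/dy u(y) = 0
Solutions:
 u(y) = C1*exp(-2*y)


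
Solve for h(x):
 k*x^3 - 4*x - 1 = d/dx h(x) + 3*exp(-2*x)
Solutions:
 h(x) = C1 + k*x^4/4 - 2*x^2 - x + 3*exp(-2*x)/2


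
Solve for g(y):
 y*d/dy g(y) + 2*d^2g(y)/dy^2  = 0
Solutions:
 g(y) = C1 + C2*erf(y/2)


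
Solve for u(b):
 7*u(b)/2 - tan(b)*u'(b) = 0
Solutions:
 u(b) = C1*sin(b)^(7/2)


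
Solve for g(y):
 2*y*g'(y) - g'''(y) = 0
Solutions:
 g(y) = C1 + Integral(C2*airyai(2^(1/3)*y) + C3*airybi(2^(1/3)*y), y)


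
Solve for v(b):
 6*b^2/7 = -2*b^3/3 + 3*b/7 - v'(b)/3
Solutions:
 v(b) = C1 - b^4/2 - 6*b^3/7 + 9*b^2/14


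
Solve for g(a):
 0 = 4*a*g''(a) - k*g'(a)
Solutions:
 g(a) = C1 + a^(re(k)/4 + 1)*(C2*sin(log(a)*Abs(im(k))/4) + C3*cos(log(a)*im(k)/4))


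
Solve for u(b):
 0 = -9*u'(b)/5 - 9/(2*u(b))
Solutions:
 u(b) = -sqrt(C1 - 5*b)
 u(b) = sqrt(C1 - 5*b)


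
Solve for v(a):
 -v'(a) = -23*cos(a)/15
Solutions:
 v(a) = C1 + 23*sin(a)/15


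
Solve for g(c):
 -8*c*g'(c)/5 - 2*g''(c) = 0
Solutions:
 g(c) = C1 + C2*erf(sqrt(10)*c/5)


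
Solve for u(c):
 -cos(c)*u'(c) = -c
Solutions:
 u(c) = C1 + Integral(c/cos(c), c)


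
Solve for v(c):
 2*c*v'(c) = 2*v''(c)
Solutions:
 v(c) = C1 + C2*erfi(sqrt(2)*c/2)


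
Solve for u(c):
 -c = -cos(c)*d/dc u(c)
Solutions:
 u(c) = C1 + Integral(c/cos(c), c)


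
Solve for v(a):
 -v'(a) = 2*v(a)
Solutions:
 v(a) = C1*exp(-2*a)


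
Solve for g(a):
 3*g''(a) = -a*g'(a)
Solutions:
 g(a) = C1 + C2*erf(sqrt(6)*a/6)


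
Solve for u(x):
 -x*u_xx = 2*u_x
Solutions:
 u(x) = C1 + C2/x


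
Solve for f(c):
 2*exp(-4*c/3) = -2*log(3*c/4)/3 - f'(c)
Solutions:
 f(c) = C1 - 2*c*log(c)/3 + 2*c*(-log(3) + 1 + 2*log(2))/3 + 3*exp(-4*c/3)/2


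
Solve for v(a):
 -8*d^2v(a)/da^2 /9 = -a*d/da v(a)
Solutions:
 v(a) = C1 + C2*erfi(3*a/4)


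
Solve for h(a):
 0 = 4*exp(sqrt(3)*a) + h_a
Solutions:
 h(a) = C1 - 4*sqrt(3)*exp(sqrt(3)*a)/3


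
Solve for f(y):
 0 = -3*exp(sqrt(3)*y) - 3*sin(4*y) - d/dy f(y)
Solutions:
 f(y) = C1 - sqrt(3)*exp(sqrt(3)*y) + 3*cos(4*y)/4


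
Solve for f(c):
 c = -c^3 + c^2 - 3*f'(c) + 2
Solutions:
 f(c) = C1 - c^4/12 + c^3/9 - c^2/6 + 2*c/3


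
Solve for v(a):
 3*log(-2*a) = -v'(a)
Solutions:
 v(a) = C1 - 3*a*log(-a) + 3*a*(1 - log(2))


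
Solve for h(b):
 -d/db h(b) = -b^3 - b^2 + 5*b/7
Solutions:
 h(b) = C1 + b^4/4 + b^3/3 - 5*b^2/14


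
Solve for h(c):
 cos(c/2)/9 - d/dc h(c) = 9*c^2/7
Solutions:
 h(c) = C1 - 3*c^3/7 + 2*sin(c/2)/9


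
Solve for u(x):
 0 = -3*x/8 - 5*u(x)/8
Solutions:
 u(x) = -3*x/5


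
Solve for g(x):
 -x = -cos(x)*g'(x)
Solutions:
 g(x) = C1 + Integral(x/cos(x), x)


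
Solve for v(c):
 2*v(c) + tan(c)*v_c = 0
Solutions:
 v(c) = C1/sin(c)^2


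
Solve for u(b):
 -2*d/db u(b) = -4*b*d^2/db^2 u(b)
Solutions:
 u(b) = C1 + C2*b^(3/2)


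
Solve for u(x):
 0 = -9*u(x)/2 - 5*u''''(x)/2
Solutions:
 u(x) = (C1*sin(5^(3/4)*sqrt(6)*x/10) + C2*cos(5^(3/4)*sqrt(6)*x/10))*exp(-5^(3/4)*sqrt(6)*x/10) + (C3*sin(5^(3/4)*sqrt(6)*x/10) + C4*cos(5^(3/4)*sqrt(6)*x/10))*exp(5^(3/4)*sqrt(6)*x/10)


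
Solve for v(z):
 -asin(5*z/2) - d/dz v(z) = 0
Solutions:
 v(z) = C1 - z*asin(5*z/2) - sqrt(4 - 25*z^2)/5


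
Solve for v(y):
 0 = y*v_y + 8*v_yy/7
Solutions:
 v(y) = C1 + C2*erf(sqrt(7)*y/4)


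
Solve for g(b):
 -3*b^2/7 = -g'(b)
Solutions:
 g(b) = C1 + b^3/7


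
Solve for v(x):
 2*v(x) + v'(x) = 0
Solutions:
 v(x) = C1*exp(-2*x)


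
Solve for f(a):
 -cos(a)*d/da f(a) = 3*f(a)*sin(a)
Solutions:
 f(a) = C1*cos(a)^3


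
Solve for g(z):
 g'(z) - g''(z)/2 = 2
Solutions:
 g(z) = C1 + C2*exp(2*z) + 2*z


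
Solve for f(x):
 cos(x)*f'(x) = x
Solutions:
 f(x) = C1 + Integral(x/cos(x), x)


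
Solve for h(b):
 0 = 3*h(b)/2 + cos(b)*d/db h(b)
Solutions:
 h(b) = C1*(sin(b) - 1)^(3/4)/(sin(b) + 1)^(3/4)


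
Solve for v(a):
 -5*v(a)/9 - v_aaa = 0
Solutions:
 v(a) = C3*exp(-15^(1/3)*a/3) + (C1*sin(3^(5/6)*5^(1/3)*a/6) + C2*cos(3^(5/6)*5^(1/3)*a/6))*exp(15^(1/3)*a/6)


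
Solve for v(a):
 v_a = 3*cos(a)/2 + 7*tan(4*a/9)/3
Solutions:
 v(a) = C1 - 21*log(cos(4*a/9))/4 + 3*sin(a)/2


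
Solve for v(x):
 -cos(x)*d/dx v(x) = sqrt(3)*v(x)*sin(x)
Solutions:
 v(x) = C1*cos(x)^(sqrt(3))


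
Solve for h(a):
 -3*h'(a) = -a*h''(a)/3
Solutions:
 h(a) = C1 + C2*a^10


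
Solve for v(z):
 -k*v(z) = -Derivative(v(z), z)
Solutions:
 v(z) = C1*exp(k*z)


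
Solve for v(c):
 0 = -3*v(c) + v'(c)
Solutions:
 v(c) = C1*exp(3*c)


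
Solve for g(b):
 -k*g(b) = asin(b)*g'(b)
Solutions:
 g(b) = C1*exp(-k*Integral(1/asin(b), b))


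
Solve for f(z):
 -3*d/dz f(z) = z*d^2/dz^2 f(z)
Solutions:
 f(z) = C1 + C2/z^2


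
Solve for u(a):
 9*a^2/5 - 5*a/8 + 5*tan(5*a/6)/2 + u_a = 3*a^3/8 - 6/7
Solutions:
 u(a) = C1 + 3*a^4/32 - 3*a^3/5 + 5*a^2/16 - 6*a/7 + 3*log(cos(5*a/6))


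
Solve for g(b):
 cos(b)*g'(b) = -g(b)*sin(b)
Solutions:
 g(b) = C1*cos(b)


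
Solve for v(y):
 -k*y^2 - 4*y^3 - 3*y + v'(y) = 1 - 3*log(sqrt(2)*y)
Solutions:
 v(y) = C1 + k*y^3/3 + y^4 + 3*y^2/2 - 3*y*log(y) - 3*y*log(2)/2 + 4*y


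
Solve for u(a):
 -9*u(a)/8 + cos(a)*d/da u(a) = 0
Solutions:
 u(a) = C1*(sin(a) + 1)^(9/16)/(sin(a) - 1)^(9/16)


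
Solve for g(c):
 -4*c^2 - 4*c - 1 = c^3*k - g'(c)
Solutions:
 g(c) = C1 + c^4*k/4 + 4*c^3/3 + 2*c^2 + c


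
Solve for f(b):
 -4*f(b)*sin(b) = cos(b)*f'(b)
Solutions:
 f(b) = C1*cos(b)^4


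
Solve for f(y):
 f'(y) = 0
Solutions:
 f(y) = C1


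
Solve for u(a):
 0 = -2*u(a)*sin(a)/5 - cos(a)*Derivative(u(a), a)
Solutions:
 u(a) = C1*cos(a)^(2/5)


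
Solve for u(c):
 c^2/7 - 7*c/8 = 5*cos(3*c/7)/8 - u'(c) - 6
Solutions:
 u(c) = C1 - c^3/21 + 7*c^2/16 - 6*c + 35*sin(3*c/7)/24


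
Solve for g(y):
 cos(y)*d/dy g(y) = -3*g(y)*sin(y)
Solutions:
 g(y) = C1*cos(y)^3


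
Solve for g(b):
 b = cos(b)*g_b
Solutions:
 g(b) = C1 + Integral(b/cos(b), b)


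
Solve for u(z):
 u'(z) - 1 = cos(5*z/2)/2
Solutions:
 u(z) = C1 + z + sin(5*z/2)/5


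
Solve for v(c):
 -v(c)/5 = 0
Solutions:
 v(c) = 0


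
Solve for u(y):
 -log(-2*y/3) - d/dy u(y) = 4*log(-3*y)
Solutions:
 u(y) = C1 - 5*y*log(-y) + y*(5 - log(54))


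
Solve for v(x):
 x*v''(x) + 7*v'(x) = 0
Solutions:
 v(x) = C1 + C2/x^6


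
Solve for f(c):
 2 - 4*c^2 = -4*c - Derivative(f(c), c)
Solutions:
 f(c) = C1 + 4*c^3/3 - 2*c^2 - 2*c


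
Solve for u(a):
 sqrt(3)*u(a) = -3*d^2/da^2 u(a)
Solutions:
 u(a) = C1*sin(3^(3/4)*a/3) + C2*cos(3^(3/4)*a/3)


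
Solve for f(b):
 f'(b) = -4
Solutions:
 f(b) = C1 - 4*b


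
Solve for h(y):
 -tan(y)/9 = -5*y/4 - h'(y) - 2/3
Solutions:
 h(y) = C1 - 5*y^2/8 - 2*y/3 - log(cos(y))/9


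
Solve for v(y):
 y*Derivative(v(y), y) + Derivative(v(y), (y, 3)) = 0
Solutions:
 v(y) = C1 + Integral(C2*airyai(-y) + C3*airybi(-y), y)


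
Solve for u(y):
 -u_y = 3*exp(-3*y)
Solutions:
 u(y) = C1 + exp(-3*y)


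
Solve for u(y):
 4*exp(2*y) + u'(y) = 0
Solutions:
 u(y) = C1 - 2*exp(2*y)


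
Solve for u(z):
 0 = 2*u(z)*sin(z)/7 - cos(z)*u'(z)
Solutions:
 u(z) = C1/cos(z)^(2/7)


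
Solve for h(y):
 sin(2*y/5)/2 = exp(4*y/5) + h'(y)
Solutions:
 h(y) = C1 - 5*exp(4*y/5)/4 - 5*cos(2*y/5)/4


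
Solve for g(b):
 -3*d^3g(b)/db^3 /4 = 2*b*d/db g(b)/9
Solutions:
 g(b) = C1 + Integral(C2*airyai(-2*b/3) + C3*airybi(-2*b/3), b)


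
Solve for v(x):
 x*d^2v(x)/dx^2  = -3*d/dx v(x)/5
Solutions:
 v(x) = C1 + C2*x^(2/5)


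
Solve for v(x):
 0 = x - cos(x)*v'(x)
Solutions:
 v(x) = C1 + Integral(x/cos(x), x)


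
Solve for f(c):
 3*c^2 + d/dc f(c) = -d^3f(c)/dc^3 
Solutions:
 f(c) = C1 + C2*sin(c) + C3*cos(c) - c^3 + 6*c


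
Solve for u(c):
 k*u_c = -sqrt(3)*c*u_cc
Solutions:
 u(c) = C1 + c^(-sqrt(3)*re(k)/3 + 1)*(C2*sin(sqrt(3)*log(c)*Abs(im(k))/3) + C3*cos(sqrt(3)*log(c)*im(k)/3))


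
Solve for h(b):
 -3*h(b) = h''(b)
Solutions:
 h(b) = C1*sin(sqrt(3)*b) + C2*cos(sqrt(3)*b)


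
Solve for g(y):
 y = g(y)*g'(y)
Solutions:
 g(y) = -sqrt(C1 + y^2)
 g(y) = sqrt(C1 + y^2)


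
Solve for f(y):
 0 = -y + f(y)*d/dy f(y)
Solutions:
 f(y) = -sqrt(C1 + y^2)
 f(y) = sqrt(C1 + y^2)


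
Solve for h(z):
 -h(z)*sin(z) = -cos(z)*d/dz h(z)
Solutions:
 h(z) = C1/cos(z)


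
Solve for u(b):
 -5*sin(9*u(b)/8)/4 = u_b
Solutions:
 5*b/4 + 4*log(cos(9*u(b)/8) - 1)/9 - 4*log(cos(9*u(b)/8) + 1)/9 = C1


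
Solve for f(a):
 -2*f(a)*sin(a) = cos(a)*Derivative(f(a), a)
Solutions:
 f(a) = C1*cos(a)^2


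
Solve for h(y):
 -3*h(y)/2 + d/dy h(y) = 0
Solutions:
 h(y) = C1*exp(3*y/2)


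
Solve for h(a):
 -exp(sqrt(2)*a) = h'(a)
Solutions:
 h(a) = C1 - sqrt(2)*exp(sqrt(2)*a)/2


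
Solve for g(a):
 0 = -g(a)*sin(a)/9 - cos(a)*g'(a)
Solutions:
 g(a) = C1*cos(a)^(1/9)


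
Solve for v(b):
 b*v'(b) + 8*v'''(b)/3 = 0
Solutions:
 v(b) = C1 + Integral(C2*airyai(-3^(1/3)*b/2) + C3*airybi(-3^(1/3)*b/2), b)


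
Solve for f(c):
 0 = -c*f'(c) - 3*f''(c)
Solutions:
 f(c) = C1 + C2*erf(sqrt(6)*c/6)


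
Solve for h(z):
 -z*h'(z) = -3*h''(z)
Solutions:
 h(z) = C1 + C2*erfi(sqrt(6)*z/6)


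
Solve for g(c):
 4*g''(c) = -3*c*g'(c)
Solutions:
 g(c) = C1 + C2*erf(sqrt(6)*c/4)


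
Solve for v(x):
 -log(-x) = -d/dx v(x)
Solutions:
 v(x) = C1 + x*log(-x) - x


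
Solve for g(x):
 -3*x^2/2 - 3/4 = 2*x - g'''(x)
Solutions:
 g(x) = C1 + C2*x + C3*x^2 + x^5/40 + x^4/12 + x^3/8


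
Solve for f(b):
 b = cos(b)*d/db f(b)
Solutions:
 f(b) = C1 + Integral(b/cos(b), b)


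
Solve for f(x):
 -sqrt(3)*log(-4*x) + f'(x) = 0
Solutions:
 f(x) = C1 + sqrt(3)*x*log(-x) + sqrt(3)*x*(-1 + 2*log(2))


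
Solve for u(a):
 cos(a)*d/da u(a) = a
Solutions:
 u(a) = C1 + Integral(a/cos(a), a)


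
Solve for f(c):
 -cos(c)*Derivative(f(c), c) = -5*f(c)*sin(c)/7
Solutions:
 f(c) = C1/cos(c)^(5/7)


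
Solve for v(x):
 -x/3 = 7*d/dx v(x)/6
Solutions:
 v(x) = C1 - x^2/7


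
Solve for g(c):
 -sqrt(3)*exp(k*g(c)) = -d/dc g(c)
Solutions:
 g(c) = Piecewise((log(-1/(C1*k + sqrt(3)*c*k))/k, Ne(k, 0)), (nan, True))
 g(c) = Piecewise((C1 + sqrt(3)*c, Eq(k, 0)), (nan, True))


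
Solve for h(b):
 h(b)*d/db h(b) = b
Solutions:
 h(b) = -sqrt(C1 + b^2)
 h(b) = sqrt(C1 + b^2)


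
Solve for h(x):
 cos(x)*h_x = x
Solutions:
 h(x) = C1 + Integral(x/cos(x), x)


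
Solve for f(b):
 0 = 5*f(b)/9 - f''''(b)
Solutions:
 f(b) = C1*exp(-sqrt(3)*5^(1/4)*b/3) + C2*exp(sqrt(3)*5^(1/4)*b/3) + C3*sin(sqrt(3)*5^(1/4)*b/3) + C4*cos(sqrt(3)*5^(1/4)*b/3)


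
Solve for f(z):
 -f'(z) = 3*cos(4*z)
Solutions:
 f(z) = C1 - 3*sin(4*z)/4


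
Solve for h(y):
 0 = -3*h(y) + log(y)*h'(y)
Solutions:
 h(y) = C1*exp(3*li(y))


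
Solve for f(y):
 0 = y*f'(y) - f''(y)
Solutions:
 f(y) = C1 + C2*erfi(sqrt(2)*y/2)


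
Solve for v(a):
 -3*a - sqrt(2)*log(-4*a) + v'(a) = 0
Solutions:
 v(a) = C1 + 3*a^2/2 + sqrt(2)*a*log(-a) + sqrt(2)*a*(-1 + 2*log(2))


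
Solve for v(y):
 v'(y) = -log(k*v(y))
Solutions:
 li(k*v(y))/k = C1 - y


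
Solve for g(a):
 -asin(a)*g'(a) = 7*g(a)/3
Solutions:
 g(a) = C1*exp(-7*Integral(1/asin(a), a)/3)


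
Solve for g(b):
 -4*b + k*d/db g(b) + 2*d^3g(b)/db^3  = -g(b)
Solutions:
 g(b) = C1*exp(b*(2*k/((-6^(1/3) + 2^(1/3)*3^(5/6)*I)*(sqrt(3)*sqrt(2*k^3 + 27) + 9)^(1/3)) + 6^(1/3)*(sqrt(3)*sqrt(2*k^3 + 27) + 9)^(1/3)/12 - 2^(1/3)*3^(5/6)*I*(sqrt(3)*sqrt(2*k^3 + 27) + 9)^(1/3)/12)) + C2*exp(b*(-2*k/((6^(1/3) + 2^(1/3)*3^(5/6)*I)*(sqrt(3)*sqrt(2*k^3 + 27) + 9)^(1/3)) + 6^(1/3)*(sqrt(3)*sqrt(2*k^3 + 27) + 9)^(1/3)/12 + 2^(1/3)*3^(5/6)*I*(sqrt(3)*sqrt(2*k^3 + 27) + 9)^(1/3)/12)) + C3*exp(6^(1/3)*b*(6^(1/3)*k/(sqrt(3)*sqrt(2*k^3 + 27) + 9)^(1/3) - (sqrt(3)*sqrt(2*k^3 + 27) + 9)^(1/3))/6) + 4*b - 4*k


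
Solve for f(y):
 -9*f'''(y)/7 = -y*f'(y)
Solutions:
 f(y) = C1 + Integral(C2*airyai(21^(1/3)*y/3) + C3*airybi(21^(1/3)*y/3), y)


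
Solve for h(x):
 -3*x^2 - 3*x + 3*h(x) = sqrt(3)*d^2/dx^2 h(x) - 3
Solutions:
 h(x) = C1*exp(-3^(1/4)*x) + C2*exp(3^(1/4)*x) + x^2 + x - 1 + 2*sqrt(3)/3


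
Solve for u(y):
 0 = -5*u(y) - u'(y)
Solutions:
 u(y) = C1*exp(-5*y)


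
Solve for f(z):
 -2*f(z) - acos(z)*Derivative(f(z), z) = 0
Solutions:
 f(z) = C1*exp(-2*Integral(1/acos(z), z))


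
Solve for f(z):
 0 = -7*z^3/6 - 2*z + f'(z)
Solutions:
 f(z) = C1 + 7*z^4/24 + z^2


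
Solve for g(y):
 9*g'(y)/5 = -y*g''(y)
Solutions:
 g(y) = C1 + C2/y^(4/5)


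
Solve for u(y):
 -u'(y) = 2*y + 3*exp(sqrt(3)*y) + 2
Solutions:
 u(y) = C1 - y^2 - 2*y - sqrt(3)*exp(sqrt(3)*y)


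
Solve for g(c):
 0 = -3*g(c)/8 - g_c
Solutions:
 g(c) = C1*exp(-3*c/8)


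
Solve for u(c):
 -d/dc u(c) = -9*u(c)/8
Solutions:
 u(c) = C1*exp(9*c/8)


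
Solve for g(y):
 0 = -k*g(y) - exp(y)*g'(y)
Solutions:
 g(y) = C1*exp(k*exp(-y))


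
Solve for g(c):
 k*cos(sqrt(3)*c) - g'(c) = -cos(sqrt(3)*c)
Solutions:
 g(c) = C1 + sqrt(3)*k*sin(sqrt(3)*c)/3 + sqrt(3)*sin(sqrt(3)*c)/3


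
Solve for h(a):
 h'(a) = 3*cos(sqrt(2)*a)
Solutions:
 h(a) = C1 + 3*sqrt(2)*sin(sqrt(2)*a)/2
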